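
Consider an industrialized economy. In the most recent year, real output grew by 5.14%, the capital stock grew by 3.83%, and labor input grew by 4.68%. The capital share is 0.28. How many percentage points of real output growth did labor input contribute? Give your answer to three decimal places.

Labor's share = 1 − 0.28 = 0.72.
Contribution = share × growth = 0.72 × 4.68 = 3.3696 pp.

3.370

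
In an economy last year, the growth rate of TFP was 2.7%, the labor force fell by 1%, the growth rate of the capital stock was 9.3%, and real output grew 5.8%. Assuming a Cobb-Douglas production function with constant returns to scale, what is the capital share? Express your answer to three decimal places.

gY = gA + α·gK + (1−α)·gL, so gY − gA − gL = α(gK − gL).
5.8 − 2.7 + 1 = α × (9.3 − (-1)).
4.1 = 10.3 α, so α = 0.39806.

0.398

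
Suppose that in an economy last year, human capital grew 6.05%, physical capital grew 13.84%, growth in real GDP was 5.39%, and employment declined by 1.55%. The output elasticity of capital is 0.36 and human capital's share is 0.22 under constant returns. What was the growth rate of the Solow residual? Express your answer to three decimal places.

-0.272%

Labor's share = 1 − 0.36 − 0.22 = 0.42.
Physical capital: 0.36 × 13.84 = 4.9824 pp.
Human capital: 0.22 × 6.05 = 1.331 pp.
Employment: 0.42 × (-1.55) = -0.651 pp.
TFP growth = 5.39 − 5.6624 = -0.2724%.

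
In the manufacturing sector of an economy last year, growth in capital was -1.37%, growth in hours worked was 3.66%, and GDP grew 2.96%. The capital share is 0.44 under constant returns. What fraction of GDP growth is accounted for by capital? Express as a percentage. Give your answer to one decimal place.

-20.4%

Capital contributed 0.44 × (-1.37) = -0.6028 pp.
Share of growth = -0.6028 / 2.96 × 100 = -20.365%.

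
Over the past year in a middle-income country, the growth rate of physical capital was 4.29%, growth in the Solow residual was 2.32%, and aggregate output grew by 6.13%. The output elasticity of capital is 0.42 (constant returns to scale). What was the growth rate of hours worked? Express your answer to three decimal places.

Labor's share = 1 − 0.42 = 0.58.
gY = gA + 0.42×4.29 + 0.58×g.
0.58×g = 6.13 − 2.32 − 1.8018 = 2.0082.
g = 2.0082 / 0.58 = 3.46241%.

Hours worked grew 3.462%.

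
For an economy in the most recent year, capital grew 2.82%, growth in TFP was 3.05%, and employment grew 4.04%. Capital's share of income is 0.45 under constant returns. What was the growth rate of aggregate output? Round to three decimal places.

6.541%

Labor's share = 1 − 0.45 = 0.55.
Capital: 0.45 × 2.82 = 1.269 pp.
Employment: 0.55 × 4.04 = 2.222 pp.
Output growth = 3.05 + 3.491 = 6.541%.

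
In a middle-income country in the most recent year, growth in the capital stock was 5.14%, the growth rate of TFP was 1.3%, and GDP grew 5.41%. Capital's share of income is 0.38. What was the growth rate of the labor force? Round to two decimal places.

Labor's share = 1 − 0.38 = 0.62.
gY = gA + 0.38×5.14 + 0.62×g.
0.62×g = 5.41 − 1.3 − 1.9532 = 2.1568.
g = 2.1568 / 0.62 = 3.4787%.

3.48%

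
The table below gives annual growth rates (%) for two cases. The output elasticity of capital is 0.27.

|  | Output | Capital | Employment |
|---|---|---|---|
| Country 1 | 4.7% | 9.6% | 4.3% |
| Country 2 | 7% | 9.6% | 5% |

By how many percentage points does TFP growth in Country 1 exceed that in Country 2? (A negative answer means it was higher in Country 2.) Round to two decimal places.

-1.79 percentage points

Labor's share = 1 − 0.27 = 0.73.
Country 1: TFP = 4.7 − 2.592 − 3.139 = -1.031%.
Country 2: TFP = 7 − 2.592 − 3.65 = 0.758%.
Difference = -1.031 − (0.758) = -1.789 pp.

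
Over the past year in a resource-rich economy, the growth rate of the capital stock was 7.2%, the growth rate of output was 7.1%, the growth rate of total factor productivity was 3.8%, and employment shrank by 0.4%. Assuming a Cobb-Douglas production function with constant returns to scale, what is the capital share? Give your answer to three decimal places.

gY = gA + α·gK + (1−α)·gL, so gY − gA − gL = α(gK − gL).
7.1 − 3.8 + 0.4 = α × (7.2 − (-0.4)).
3.7 = 7.6 α, so α = 0.48684.

0.487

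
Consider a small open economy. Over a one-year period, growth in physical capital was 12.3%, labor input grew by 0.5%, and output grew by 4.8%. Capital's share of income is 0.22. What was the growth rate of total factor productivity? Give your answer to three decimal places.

Labor's share = 1 − 0.22 = 0.78.
Physical capital: 0.22 × 12.3 = 2.706 pp.
Labor input: 0.78 × 0.5 = 0.39 pp.
TFP growth = 4.8 − 3.096 = 1.704%.

Total factor productivity growth was 1.704%.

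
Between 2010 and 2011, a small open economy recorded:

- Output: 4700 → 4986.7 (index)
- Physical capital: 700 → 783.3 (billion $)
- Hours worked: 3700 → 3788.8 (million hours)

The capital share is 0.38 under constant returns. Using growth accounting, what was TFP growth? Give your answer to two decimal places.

TFP growth was 0.09%.

Output growth = (4986.7 − 4700) / 4700 = 6.1%.
Physical capital growth = (783.3 − 700) / 700 = 11.9%.
Hours worked growth = (3788.8 − 3700) / 3700 = 2.4%.
Labor's share = 1 − 0.38 = 0.62.
Physical capital: 0.38 × 11.9 = 4.522 pp.
Hours worked: 0.62 × 2.4 = 1.488 pp.
TFP growth = 6.1 − 6.01 = 0.09%.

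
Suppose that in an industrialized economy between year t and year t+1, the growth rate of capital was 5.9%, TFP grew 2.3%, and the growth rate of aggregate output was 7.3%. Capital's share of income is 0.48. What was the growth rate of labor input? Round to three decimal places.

4.169%

Labor's share = 1 − 0.48 = 0.52.
gY = gA + 0.48×5.9 + 0.52×g.
0.52×g = 7.3 − 2.3 − 2.832 = 2.168.
g = 2.168 / 0.52 = 4.16923%.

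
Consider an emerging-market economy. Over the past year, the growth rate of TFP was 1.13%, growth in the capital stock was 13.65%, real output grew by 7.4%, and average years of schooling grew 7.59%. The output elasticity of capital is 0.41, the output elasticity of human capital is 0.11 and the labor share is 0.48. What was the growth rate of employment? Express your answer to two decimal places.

Labor's share = 1 − 0.41 − 0.11 = 0.48.
gY = gA + 0.41×13.65 + 0.11×7.59 + 0.48×g.
0.48×g = 7.4 − 1.13 − 6.4314 = -0.1614.
g = -0.1614 / 0.48 = -0.3363%.

-0.34%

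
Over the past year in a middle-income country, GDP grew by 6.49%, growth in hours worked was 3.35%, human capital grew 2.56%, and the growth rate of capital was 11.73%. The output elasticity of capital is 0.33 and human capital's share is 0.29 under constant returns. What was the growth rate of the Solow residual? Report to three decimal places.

Labor's share = 1 − 0.33 − 0.29 = 0.38.
Capital: 0.33 × 11.73 = 3.8709 pp.
Human capital: 0.29 × 2.56 = 0.7424 pp.
Hours worked: 0.38 × 3.35 = 1.273 pp.
TFP growth = 6.49 − 5.8863 = 0.6037%.

0.604%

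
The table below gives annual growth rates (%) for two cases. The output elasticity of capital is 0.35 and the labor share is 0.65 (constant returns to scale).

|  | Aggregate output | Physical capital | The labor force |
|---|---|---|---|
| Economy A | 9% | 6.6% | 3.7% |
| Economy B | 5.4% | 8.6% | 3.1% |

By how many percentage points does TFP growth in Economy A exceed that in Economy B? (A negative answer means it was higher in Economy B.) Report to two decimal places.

3.91 percentage points

Labor's share = 1 − 0.35 = 0.65.
Economy A: TFP = 9 − 2.31 − 2.405 = 4.285%.
Economy B: TFP = 5.4 − 3.01 − 2.015 = 0.375%.
Difference = 4.285 − (0.375) = 3.91 pp.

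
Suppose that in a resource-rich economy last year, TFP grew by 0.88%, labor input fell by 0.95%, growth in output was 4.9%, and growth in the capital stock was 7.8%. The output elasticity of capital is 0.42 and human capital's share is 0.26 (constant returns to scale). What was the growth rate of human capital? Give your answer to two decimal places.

4.03%

Labor's share = 1 − 0.42 − 0.26 = 0.32.
gY = gA + 0.42×7.8 + 0.32×(-0.95) + 0.26×g.
0.26×g = 4.9 − 0.88 − 2.972 = 1.048.
g = 1.048 / 0.26 = 4.0308%.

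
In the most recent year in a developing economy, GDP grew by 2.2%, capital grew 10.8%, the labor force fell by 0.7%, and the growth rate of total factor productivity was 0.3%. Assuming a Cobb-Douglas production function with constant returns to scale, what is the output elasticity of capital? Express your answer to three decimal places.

0.226

gY = gA + α·gK + (1−α)·gL, so gY − gA − gL = α(gK − gL).
2.2 − 0.3 + 0.7 = α × (10.8 − (-0.7)).
2.6 = 11.5 α, so α = 0.22609.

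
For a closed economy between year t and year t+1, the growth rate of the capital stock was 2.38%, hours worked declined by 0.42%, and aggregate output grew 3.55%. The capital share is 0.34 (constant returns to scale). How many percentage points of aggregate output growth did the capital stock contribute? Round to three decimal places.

0.809 percentage points

Contribution = share × growth = 0.34 × 2.38 = 0.8092 pp.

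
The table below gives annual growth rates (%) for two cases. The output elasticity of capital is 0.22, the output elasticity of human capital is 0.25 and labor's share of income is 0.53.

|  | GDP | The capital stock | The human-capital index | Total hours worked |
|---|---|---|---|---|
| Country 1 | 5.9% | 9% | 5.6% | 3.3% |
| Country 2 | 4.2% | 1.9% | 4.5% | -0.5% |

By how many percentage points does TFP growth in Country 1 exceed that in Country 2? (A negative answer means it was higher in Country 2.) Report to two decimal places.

-2.15 percentage points

Labor's share = 1 − 0.22 − 0.25 = 0.53.
Country 1: TFP = 5.9 − 1.98 − 1.4 − 1.749 = 0.771%.
Country 2: TFP = 4.2 − 0.418 − 1.125 + 0.265 = 2.922%.
Difference = 0.771 − (2.922) = -2.151 pp.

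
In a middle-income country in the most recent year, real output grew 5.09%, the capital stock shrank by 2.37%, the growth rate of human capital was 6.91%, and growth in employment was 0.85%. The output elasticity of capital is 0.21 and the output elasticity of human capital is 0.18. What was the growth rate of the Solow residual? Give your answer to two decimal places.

Labor's share = 1 − 0.21 − 0.18 = 0.61.
The capital stock: 0.21 × (-2.37) = -0.4977 pp.
Human capital: 0.18 × 6.91 = 1.2438 pp.
Employment: 0.61 × 0.85 = 0.5185 pp.
TFP growth = 5.09 − 1.2646 = 3.8254%.

The Solow residual growth was 3.83%.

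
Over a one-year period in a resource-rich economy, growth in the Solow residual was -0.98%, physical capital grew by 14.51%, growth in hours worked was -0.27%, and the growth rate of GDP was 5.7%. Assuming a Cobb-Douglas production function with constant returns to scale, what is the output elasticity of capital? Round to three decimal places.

The output elasticity of capital is 0.470.

gY = gA + α·gK + (1−α)·gL, so gY − gA − gL = α(gK − gL).
5.7 + 0.98 + 0.27 = α × (14.51 − (-0.27)).
6.95 = 14.78 α, so α = 0.47023.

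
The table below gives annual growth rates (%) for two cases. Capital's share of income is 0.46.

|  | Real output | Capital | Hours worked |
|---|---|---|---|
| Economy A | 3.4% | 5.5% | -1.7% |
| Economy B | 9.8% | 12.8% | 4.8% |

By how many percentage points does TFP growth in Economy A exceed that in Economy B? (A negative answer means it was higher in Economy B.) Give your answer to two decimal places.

0.47 percentage points

Labor's share = 1 − 0.46 = 0.54.
Economy A: TFP = 3.4 − 2.53 + 0.918 = 1.788%.
Economy B: TFP = 9.8 − 5.888 − 2.592 = 1.32%.
Difference = 1.788 − (1.32) = 0.468 pp.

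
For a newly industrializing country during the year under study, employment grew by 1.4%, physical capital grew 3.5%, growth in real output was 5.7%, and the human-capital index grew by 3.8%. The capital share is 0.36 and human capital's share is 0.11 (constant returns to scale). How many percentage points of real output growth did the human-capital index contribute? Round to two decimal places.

Contribution = share × growth = 0.11 × 3.8 = 0.418 pp.

0.42 percentage points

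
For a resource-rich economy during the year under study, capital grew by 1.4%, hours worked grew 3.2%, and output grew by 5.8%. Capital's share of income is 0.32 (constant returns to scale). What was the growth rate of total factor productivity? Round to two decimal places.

3.18%

Labor's share = 1 − 0.32 = 0.68.
Capital: 0.32 × 1.4 = 0.448 pp.
Hours worked: 0.68 × 3.2 = 2.176 pp.
TFP growth = 5.8 − 2.624 = 3.176%.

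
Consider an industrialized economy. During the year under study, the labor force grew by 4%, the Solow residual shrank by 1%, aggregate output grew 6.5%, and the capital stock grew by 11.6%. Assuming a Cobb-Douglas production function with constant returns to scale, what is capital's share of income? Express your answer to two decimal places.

gY = gA + α·gK + (1−α)·gL, so gY − gA − gL = α(gK − gL).
6.5 + 1 − 4 = α × (11.6 − 4).
3.5 = 7.6 α, so α = 0.4605.

Capital's share of income is 0.46.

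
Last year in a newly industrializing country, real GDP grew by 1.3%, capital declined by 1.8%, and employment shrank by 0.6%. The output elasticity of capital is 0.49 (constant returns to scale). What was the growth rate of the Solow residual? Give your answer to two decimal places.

2.49%

Labor's share = 1 − 0.49 = 0.51.
Capital: 0.49 × (-1.8) = -0.882 pp.
Employment: 0.51 × (-0.6) = -0.306 pp.
TFP growth = 1.3 + 1.188 = 2.488%.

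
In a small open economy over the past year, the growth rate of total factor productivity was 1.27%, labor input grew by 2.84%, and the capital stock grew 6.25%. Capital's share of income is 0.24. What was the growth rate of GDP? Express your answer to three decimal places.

Labor's share = 1 − 0.24 = 0.76.
The capital stock: 0.24 × 6.25 = 1.5 pp.
Labor input: 0.76 × 2.84 = 2.1584 pp.
Output growth = 1.27 + 3.6584 = 4.9284%.

4.928%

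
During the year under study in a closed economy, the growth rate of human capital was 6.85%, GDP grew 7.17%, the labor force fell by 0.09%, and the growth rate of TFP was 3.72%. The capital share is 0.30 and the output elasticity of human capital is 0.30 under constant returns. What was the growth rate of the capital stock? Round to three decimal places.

4.770%

Labor's share = 1 − 0.3 − 0.3 = 0.4.
gY = gA + 0.3×6.85 + 0.4×(-0.09) + 0.3×g.
0.3×g = 7.17 − 3.72 − 2.019 = 1.431.
g = 1.431 / 0.3 = 4.77%.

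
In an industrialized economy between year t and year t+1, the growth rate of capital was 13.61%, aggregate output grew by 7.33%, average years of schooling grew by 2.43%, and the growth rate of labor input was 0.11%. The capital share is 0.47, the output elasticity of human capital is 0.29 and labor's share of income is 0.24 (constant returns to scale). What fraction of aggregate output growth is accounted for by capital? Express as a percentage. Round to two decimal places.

Capital contributed 0.47 × 13.61 = 6.3967 pp.
Share of growth = 6.3967 / 7.33 × 100 = 87.2674%.

Capital accounted for 87.27% of growth.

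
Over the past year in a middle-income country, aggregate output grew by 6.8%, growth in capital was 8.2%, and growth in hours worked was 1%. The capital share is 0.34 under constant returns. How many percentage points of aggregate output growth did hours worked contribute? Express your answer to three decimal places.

Labor's share = 1 − 0.34 = 0.66.
Contribution = share × growth = 0.66 × 1 = 0.66 pp.

0.660 pp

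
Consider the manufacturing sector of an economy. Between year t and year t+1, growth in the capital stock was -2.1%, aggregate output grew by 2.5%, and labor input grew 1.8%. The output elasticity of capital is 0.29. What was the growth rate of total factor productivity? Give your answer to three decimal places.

Labor's share = 1 − 0.29 = 0.71.
The capital stock: 0.29 × (-2.1) = -0.609 pp.
Labor input: 0.71 × 1.8 = 1.278 pp.
TFP growth = 2.5 − 0.669 = 1.831%.

1.831%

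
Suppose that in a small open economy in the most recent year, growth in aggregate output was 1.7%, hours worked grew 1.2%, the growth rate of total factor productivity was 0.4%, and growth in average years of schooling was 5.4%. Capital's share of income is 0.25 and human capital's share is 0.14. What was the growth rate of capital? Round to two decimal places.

-0.75%

Labor's share = 1 − 0.25 − 0.14 = 0.61.
gY = gA + 0.14×5.4 + 0.61×1.2 + 0.25×g.
0.25×g = 1.7 − 0.4 − 1.488 = -0.188.
g = -0.188 / 0.25 = -0.752%.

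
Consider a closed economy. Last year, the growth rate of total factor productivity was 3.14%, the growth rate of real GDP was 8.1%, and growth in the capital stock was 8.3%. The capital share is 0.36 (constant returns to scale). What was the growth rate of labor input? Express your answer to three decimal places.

Labor input grew 3.081%.

Labor's share = 1 − 0.36 = 0.64.
gY = gA + 0.36×8.3 + 0.64×g.
0.64×g = 8.1 − 3.14 − 2.988 = 1.972.
g = 1.972 / 0.64 = 3.08125%.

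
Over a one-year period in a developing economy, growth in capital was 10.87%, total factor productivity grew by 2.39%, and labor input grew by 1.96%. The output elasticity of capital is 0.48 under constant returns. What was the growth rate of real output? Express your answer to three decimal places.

Real output grew 8.627%.

Labor's share = 1 − 0.48 = 0.52.
Capital: 0.48 × 10.87 = 5.2176 pp.
Labor input: 0.52 × 1.96 = 1.0192 pp.
Output growth = 2.39 + 6.2368 = 8.6268%.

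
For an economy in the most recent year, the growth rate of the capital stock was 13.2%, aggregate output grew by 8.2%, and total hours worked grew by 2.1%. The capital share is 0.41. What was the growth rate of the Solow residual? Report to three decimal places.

Labor's share = 1 − 0.41 = 0.59.
The capital stock: 0.41 × 13.2 = 5.412 pp.
Total hours worked: 0.59 × 2.1 = 1.239 pp.
TFP growth = 8.2 − 6.651 = 1.549%.

1.549%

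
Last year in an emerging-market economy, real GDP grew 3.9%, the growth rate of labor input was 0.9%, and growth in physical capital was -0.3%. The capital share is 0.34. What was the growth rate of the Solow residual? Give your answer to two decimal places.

Labor's share = 1 − 0.34 = 0.66.
Physical capital: 0.34 × (-0.3) = -0.102 pp.
Labor input: 0.66 × 0.9 = 0.594 pp.
TFP growth = 3.9 − 0.492 = 3.408%.

3.41%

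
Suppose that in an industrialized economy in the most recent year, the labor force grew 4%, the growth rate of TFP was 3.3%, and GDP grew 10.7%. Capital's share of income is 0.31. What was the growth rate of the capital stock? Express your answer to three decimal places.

14.968%

Labor's share = 1 − 0.31 = 0.69.
gY = gA + 0.69×4 + 0.31×g.
0.31×g = 10.7 − 3.3 − 2.76 = 4.64.
g = 4.64 / 0.31 = 14.96774%.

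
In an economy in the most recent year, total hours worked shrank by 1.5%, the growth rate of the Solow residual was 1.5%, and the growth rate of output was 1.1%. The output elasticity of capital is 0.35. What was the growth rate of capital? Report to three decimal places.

1.643%

Labor's share = 1 − 0.35 = 0.65.
gY = gA + 0.65×(-1.5) + 0.35×g.
0.35×g = 1.1 − 1.5 + 0.975 = 0.575.
g = 0.575 / 0.35 = 1.64286%.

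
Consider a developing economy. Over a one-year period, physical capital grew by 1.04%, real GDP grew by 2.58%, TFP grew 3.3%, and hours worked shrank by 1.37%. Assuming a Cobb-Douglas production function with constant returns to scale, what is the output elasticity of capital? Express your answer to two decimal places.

gY = gA + α·gK + (1−α)·gL, so gY − gA − gL = α(gK − gL).
2.58 − 3.3 + 1.37 = α × (1.04 − (-1.37)).
0.65 = 2.41 α, so α = 0.2697.

0.27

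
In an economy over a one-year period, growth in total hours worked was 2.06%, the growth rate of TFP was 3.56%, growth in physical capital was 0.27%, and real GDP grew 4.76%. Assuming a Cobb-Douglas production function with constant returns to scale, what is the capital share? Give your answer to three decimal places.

gY = gA + α·gK + (1−α)·gL, so gY − gA − gL = α(gK − gL).
4.76 − 3.56 − 2.06 = α × (0.27 − 2.06).
-0.86 = -1.79 α, so α = 0.48045.

The capital share is 0.480.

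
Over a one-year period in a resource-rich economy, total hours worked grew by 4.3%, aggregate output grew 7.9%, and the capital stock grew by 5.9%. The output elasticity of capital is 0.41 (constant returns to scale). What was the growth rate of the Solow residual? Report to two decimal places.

The Solow residual growth was 2.94%.

Labor's share = 1 − 0.41 = 0.59.
The capital stock: 0.41 × 5.9 = 2.419 pp.
Total hours worked: 0.59 × 4.3 = 2.537 pp.
TFP growth = 7.9 − 4.956 = 2.944%.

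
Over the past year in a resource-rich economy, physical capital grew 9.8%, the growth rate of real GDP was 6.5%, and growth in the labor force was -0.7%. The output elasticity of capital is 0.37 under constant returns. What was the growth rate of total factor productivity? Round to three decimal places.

Labor's share = 1 − 0.37 = 0.63.
Physical capital: 0.37 × 9.8 = 3.626 pp.
The labor force: 0.63 × (-0.7) = -0.441 pp.
TFP growth = 6.5 − 3.185 = 3.315%.

3.315%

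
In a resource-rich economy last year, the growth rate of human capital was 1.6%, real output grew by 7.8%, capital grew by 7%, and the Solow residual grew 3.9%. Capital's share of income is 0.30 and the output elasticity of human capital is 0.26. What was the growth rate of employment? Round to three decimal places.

Labor's share = 1 − 0.3 − 0.26 = 0.44.
gY = gA + 0.3×7 + 0.26×1.6 + 0.44×g.
0.44×g = 7.8 − 3.9 − 2.516 = 1.384.
g = 1.384 / 0.44 = 3.14545%.

3.145%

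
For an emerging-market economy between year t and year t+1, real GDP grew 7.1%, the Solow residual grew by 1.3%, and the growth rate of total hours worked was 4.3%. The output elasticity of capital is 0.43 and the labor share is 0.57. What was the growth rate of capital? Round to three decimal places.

Labor's share = 1 − 0.43 = 0.57.
gY = gA + 0.57×4.3 + 0.43×g.
0.43×g = 7.1 − 1.3 − 2.451 = 3.349.
g = 3.349 / 0.43 = 7.78837%.

7.788%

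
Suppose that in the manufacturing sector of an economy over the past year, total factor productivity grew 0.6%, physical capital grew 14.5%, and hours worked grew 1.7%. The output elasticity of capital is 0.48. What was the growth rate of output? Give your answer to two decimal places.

8.44%

Labor's share = 1 − 0.48 = 0.52.
Physical capital: 0.48 × 14.5 = 6.96 pp.
Hours worked: 0.52 × 1.7 = 0.884 pp.
Output growth = 0.6 + 7.844 = 8.444%.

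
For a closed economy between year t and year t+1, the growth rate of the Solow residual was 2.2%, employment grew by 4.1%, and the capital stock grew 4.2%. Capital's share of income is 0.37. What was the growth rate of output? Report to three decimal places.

Output growth was 6.337%.

Labor's share = 1 − 0.37 = 0.63.
The capital stock: 0.37 × 4.2 = 1.554 pp.
Employment: 0.63 × 4.1 = 2.583 pp.
Output growth = 2.2 + 4.137 = 6.337%.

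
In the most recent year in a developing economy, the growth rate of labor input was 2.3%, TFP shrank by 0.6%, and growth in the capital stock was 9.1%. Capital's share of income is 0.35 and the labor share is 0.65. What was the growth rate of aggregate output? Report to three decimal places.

4.080%

Labor's share = 1 − 0.35 = 0.65.
The capital stock: 0.35 × 9.1 = 3.185 pp.
Labor input: 0.65 × 2.3 = 1.495 pp.
Output growth = -0.6 + 4.68 = 4.08%.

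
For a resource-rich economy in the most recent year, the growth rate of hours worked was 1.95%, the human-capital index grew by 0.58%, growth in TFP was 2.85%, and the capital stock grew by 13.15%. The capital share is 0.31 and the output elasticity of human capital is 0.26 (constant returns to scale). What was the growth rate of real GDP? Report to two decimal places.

Labor's share = 1 − 0.31 − 0.26 = 0.43.
The capital stock: 0.31 × 13.15 = 4.0765 pp.
The human-capital index: 0.26 × 0.58 = 0.1508 pp.
Hours worked: 0.43 × 1.95 = 0.8385 pp.
Output growth = 2.85 + 5.0658 = 7.9158%.

Real GDP growth was 7.92%.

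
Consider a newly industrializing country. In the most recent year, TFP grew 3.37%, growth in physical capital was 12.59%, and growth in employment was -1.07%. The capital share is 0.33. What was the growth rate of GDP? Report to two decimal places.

Labor's share = 1 − 0.33 = 0.67.
Physical capital: 0.33 × 12.59 = 4.1547 pp.
Employment: 0.67 × (-1.07) = -0.7169 pp.
Output growth = 3.37 + 3.4378 = 6.8078%.

GDP growth was 6.81%.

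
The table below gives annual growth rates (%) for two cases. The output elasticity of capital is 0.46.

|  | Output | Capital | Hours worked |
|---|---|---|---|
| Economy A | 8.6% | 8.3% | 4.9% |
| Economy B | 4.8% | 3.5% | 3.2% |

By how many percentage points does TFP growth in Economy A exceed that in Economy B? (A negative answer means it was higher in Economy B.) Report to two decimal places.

0.67 percentage points

Labor's share = 1 − 0.46 = 0.54.
Economy A: TFP = 8.6 − 3.818 − 2.646 = 2.136%.
Economy B: TFP = 4.8 − 1.61 − 1.728 = 1.462%.
Difference = 2.136 − (1.462) = 0.674 pp.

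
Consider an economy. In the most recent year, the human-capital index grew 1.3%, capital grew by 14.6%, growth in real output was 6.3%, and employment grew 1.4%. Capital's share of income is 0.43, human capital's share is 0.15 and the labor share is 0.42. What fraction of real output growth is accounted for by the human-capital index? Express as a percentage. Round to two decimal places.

3.10%

The human-capital index contributed 0.15 × 1.3 = 0.195 pp.
Share of growth = 0.195 / 6.3 × 100 = 3.0952%.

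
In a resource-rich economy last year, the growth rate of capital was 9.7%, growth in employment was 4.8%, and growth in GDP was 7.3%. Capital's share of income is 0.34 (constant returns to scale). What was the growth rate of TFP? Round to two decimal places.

Labor's share = 1 − 0.34 = 0.66.
Capital: 0.34 × 9.7 = 3.298 pp.
Employment: 0.66 × 4.8 = 3.168 pp.
TFP growth = 7.3 − 6.466 = 0.834%.

TFP growth was 0.83%.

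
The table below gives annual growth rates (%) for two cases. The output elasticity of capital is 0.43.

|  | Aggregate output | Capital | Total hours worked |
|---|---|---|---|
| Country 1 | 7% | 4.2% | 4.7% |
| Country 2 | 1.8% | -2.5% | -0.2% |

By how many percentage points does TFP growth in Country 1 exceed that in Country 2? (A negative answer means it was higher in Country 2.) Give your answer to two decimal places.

-0.47 percentage points

Labor's share = 1 − 0.43 = 0.57.
Country 1: TFP = 7 − 1.806 − 2.679 = 2.515%.
Country 2: TFP = 1.8 + 1.075 + 0.114 = 2.989%.
Difference = 2.515 − (2.989) = -0.474 pp.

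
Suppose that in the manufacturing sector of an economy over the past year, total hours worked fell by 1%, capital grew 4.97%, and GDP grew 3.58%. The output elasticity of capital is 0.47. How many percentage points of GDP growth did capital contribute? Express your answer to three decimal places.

Contribution = share × growth = 0.47 × 4.97 = 2.3359 pp.

2.336 percentage points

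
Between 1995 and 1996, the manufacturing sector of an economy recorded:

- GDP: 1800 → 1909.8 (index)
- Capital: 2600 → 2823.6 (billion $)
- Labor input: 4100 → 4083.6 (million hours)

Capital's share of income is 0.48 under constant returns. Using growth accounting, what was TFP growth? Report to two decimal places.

2.18%

GDP growth = (1909.8 − 1800) / 1800 = 6.1%.
Capital growth = (2823.6 − 2600) / 2600 = 8.6%.
Labor input growth = (4083.6 − 4100) / 4100 = -0.4%.
Labor's share = 1 − 0.48 = 0.52.
Capital: 0.48 × 8.6 = 4.128 pp.
Labor input: 0.52 × (-0.4) = -0.208 pp.
TFP growth = 6.1 − 3.92 = 2.18%.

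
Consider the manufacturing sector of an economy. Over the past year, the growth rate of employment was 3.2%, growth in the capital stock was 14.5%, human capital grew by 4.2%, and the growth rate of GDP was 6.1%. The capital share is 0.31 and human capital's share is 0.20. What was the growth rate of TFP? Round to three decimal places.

Labor's share = 1 − 0.31 − 0.2 = 0.49.
The capital stock: 0.31 × 14.5 = 4.495 pp.
Human capital: 0.2 × 4.2 = 0.84 pp.
Employment: 0.49 × 3.2 = 1.568 pp.
TFP growth = 6.1 − 6.903 = -0.803%.

-0.803%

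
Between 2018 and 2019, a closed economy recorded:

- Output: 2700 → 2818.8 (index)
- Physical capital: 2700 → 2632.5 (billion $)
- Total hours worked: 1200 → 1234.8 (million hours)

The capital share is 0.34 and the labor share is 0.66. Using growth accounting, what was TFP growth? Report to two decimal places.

TFP growth was 3.34%.

Output growth = (2818.8 − 2700) / 2700 = 4.4%.
Physical capital growth = (2632.5 − 2700) / 2700 = -2.5%.
Total hours worked growth = (1234.8 − 1200) / 1200 = 2.9%.
Labor's share = 1 − 0.34 = 0.66.
Physical capital: 0.34 × (-2.5) = -0.85 pp.
Total hours worked: 0.66 × 2.9 = 1.914 pp.
TFP growth = 4.4 − 1.064 = 3.336%.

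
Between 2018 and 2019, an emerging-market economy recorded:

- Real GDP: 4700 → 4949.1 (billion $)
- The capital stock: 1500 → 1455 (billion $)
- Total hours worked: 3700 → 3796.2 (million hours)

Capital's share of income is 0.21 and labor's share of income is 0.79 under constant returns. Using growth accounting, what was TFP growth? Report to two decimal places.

Real GDP growth = (4949.1 − 4700) / 4700 = 5.3%.
The capital stock growth = (1455 − 1500) / 1500 = -3%.
Total hours worked growth = (3796.2 − 3700) / 3700 = 2.6%.
Labor's share = 1 − 0.21 = 0.79.
The capital stock: 0.21 × (-3) = -0.63 pp.
Total hours worked: 0.79 × 2.6 = 2.054 pp.
TFP growth = 5.3 − 1.424 = 3.876%.

TFP grew 3.88%.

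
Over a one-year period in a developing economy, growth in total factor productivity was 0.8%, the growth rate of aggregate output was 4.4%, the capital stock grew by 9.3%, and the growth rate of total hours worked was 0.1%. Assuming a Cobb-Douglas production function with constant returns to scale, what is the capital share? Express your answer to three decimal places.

gY = gA + α·gK + (1−α)·gL, so gY − gA − gL = α(gK − gL).
4.4 − 0.8 − 0.1 = α × (9.3 − 0.1).
3.5 = 9.2 α, so α = 0.38043.

0.380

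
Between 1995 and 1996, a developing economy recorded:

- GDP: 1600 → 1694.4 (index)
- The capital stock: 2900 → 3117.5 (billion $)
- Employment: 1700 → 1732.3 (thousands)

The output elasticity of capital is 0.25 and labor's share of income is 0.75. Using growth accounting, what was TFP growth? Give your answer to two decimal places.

2.60%

GDP growth = (1694.4 − 1600) / 1600 = 5.9%.
The capital stock growth = (3117.5 − 2900) / 2900 = 7.5%.
Employment growth = (1732.3 − 1700) / 1700 = 1.9%.
Labor's share = 1 − 0.25 = 0.75.
The capital stock: 0.25 × 7.5 = 1.875 pp.
Employment: 0.75 × 1.9 = 1.425 pp.
TFP growth = 5.9 − 3.3 = 2.6%.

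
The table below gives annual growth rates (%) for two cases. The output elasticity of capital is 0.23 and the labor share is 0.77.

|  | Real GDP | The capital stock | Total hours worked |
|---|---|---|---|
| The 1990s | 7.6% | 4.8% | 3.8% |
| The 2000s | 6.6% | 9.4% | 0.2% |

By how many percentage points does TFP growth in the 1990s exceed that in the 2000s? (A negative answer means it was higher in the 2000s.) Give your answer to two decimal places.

-0.71 percentage points

Labor's share = 1 − 0.23 = 0.77.
The 1990s: TFP = 7.6 − 1.104 − 2.926 = 3.57%.
The 2000s: TFP = 6.6 − 2.162 − 0.154 = 4.284%.
Difference = 3.57 − (4.284) = -0.714 pp.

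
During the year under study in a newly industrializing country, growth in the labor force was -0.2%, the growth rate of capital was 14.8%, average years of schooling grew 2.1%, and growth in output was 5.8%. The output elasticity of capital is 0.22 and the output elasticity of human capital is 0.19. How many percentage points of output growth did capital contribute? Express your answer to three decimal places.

3.256 percentage points

Contribution = share × growth = 0.22 × 14.8 = 3.256 pp.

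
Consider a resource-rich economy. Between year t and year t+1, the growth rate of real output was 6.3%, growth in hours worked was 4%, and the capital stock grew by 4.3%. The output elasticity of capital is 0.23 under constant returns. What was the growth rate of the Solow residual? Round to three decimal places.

The Solow residual growth was 2.231%.

Labor's share = 1 − 0.23 = 0.77.
The capital stock: 0.23 × 4.3 = 0.989 pp.
Hours worked: 0.77 × 4 = 3.08 pp.
TFP growth = 6.3 − 4.069 = 2.231%.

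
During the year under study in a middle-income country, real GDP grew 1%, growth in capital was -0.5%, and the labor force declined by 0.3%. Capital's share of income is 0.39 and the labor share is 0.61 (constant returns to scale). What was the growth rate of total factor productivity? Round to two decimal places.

Labor's share = 1 − 0.39 = 0.61.
Capital: 0.39 × (-0.5) = -0.195 pp.
The labor force: 0.61 × (-0.3) = -0.183 pp.
TFP growth = 1 + 0.378 = 1.378%.

Total factor productivity growth was 1.38%.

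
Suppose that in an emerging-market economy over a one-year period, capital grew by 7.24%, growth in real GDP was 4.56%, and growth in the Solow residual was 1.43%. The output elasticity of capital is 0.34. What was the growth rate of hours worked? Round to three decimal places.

1.013%

Labor's share = 1 − 0.34 = 0.66.
gY = gA + 0.34×7.24 + 0.66×g.
0.66×g = 4.56 − 1.43 − 2.4616 = 0.6684.
g = 0.6684 / 0.66 = 1.01273%.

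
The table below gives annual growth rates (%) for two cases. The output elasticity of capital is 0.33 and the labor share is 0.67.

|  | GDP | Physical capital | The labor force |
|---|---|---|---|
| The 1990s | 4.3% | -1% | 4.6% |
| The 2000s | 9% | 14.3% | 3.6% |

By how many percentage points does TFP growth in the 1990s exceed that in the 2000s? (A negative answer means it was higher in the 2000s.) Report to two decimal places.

-0.32 percentage points

Labor's share = 1 − 0.33 = 0.67.
The 1990s: TFP = 4.3 + 0.33 − 3.082 = 1.548%.
The 2000s: TFP = 9 − 4.719 − 2.412 = 1.869%.
Difference = 1.548 − (1.869) = -0.321 pp.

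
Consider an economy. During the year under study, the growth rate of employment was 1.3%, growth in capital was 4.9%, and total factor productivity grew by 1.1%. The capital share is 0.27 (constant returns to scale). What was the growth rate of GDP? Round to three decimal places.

Labor's share = 1 − 0.27 = 0.73.
Capital: 0.27 × 4.9 = 1.323 pp.
Employment: 0.73 × 1.3 = 0.949 pp.
Output growth = 1.1 + 2.272 = 3.372%.

GDP grew 3.372%.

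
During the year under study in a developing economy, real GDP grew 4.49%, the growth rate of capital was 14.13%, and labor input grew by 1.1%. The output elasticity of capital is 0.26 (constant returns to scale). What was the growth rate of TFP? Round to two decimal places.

0.00%

Labor's share = 1 − 0.26 = 0.74.
Capital: 0.26 × 14.13 = 3.6738 pp.
Labor input: 0.74 × 1.1 = 0.814 pp.
TFP growth = 4.49 − 4.4878 = 0.0022%.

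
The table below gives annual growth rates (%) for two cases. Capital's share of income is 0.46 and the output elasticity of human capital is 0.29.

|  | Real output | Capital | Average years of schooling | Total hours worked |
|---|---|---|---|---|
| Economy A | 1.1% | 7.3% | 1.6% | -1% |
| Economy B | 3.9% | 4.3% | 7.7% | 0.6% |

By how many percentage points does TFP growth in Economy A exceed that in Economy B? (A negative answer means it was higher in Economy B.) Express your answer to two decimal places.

-2.01 percentage points

Labor's share = 1 − 0.46 − 0.29 = 0.25.
Economy A: TFP = 1.1 − 3.358 − 0.464 + 0.25 = -2.472%.
Economy B: TFP = 3.9 − 1.978 − 2.233 − 0.15 = -0.461%.
Difference = -2.472 − (-0.461) = -2.011 pp.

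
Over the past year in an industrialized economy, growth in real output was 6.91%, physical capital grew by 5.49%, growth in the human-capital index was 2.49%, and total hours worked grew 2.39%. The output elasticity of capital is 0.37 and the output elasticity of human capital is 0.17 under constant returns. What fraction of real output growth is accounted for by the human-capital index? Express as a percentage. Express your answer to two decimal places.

The human-capital index contributed 0.17 × 2.49 = 0.4233 pp.
Share of growth = 0.4233 / 6.91 × 100 = 6.1259%.

6.13%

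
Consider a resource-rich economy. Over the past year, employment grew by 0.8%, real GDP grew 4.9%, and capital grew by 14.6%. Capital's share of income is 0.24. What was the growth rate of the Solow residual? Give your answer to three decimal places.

Labor's share = 1 − 0.24 = 0.76.
Capital: 0.24 × 14.6 = 3.504 pp.
Employment: 0.76 × 0.8 = 0.608 pp.
TFP growth = 4.9 − 4.112 = 0.788%.

0.788%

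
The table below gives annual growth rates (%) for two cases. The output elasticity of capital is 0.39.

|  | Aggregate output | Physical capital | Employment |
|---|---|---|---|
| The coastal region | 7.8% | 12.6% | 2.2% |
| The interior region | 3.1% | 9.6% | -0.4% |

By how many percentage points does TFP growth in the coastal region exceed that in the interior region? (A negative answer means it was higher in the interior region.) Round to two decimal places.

Labor's share = 1 − 0.39 = 0.61.
The coastal region: TFP = 7.8 − 4.914 − 1.342 = 1.544%.
The interior region: TFP = 3.1 − 3.744 + 0.244 = -0.4%.
Difference = 1.544 − (-0.4) = 1.944 pp.

1.94 percentage points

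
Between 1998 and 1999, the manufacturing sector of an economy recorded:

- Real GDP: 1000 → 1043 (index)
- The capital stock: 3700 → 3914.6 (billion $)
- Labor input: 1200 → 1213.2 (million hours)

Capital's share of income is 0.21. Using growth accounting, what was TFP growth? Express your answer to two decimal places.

Real GDP growth = (1043 − 1000) / 1000 = 4.3%.
The capital stock growth = (3914.6 − 3700) / 3700 = 5.8%.
Labor input growth = (1213.2 − 1200) / 1200 = 1.1%.
Labor's share = 1 − 0.21 = 0.79.
The capital stock: 0.21 × 5.8 = 1.218 pp.
Labor input: 0.79 × 1.1 = 0.869 pp.
TFP growth = 4.3 − 2.087 = 2.213%.

TFP growth was 2.21%.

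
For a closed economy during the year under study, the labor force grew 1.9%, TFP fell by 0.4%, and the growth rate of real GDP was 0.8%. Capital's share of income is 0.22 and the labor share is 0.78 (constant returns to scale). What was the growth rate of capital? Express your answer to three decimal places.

Labor's share = 1 − 0.22 = 0.78.
gY = gA + 0.78×1.9 + 0.22×g.
0.22×g = 0.8 + 0.4 − 1.482 = -0.282.
g = -0.282 / 0.22 = -1.28182%.

-1.282%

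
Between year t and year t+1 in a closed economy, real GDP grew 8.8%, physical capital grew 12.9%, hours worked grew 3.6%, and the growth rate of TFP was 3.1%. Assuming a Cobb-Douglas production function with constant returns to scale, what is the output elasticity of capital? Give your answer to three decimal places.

gY = gA + α·gK + (1−α)·gL, so gY − gA − gL = α(gK − gL).
8.8 − 3.1 − 3.6 = α × (12.9 − 3.6).
2.1 = 9.3 α, so α = 0.22581.

α = 0.226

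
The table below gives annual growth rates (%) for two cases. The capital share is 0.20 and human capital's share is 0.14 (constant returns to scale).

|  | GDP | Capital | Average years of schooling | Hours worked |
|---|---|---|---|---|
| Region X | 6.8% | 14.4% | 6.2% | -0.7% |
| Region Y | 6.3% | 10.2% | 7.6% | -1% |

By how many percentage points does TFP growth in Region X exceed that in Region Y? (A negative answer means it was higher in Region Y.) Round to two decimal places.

Labor's share = 1 − 0.2 − 0.14 = 0.66.
Region X: TFP = 6.8 − 2.88 − 0.868 + 0.462 = 3.514%.
Region Y: TFP = 6.3 − 2.04 − 1.064 + 0.66 = 3.856%.
Difference = 3.514 − (3.856) = -0.342 pp.

-0.34 percentage points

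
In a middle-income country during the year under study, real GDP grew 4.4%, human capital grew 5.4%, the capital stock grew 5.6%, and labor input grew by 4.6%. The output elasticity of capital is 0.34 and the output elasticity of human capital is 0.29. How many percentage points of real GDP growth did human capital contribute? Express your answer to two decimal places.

Contribution = share × growth = 0.29 × 5.4 = 1.566 pp.

1.57 percentage points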